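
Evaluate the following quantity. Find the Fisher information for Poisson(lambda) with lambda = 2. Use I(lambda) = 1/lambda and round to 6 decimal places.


Fisher information for Poisson: I(lambda) = 1/lambda.
lambda = 2.
I(lambda) = 1/2 = 0.500000

0.500000


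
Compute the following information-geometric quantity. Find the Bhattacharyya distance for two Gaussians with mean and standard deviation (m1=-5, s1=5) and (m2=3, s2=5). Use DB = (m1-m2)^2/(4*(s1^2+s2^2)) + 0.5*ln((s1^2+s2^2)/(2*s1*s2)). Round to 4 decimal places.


Bhattacharyya distance between two Gaussians:
DB = (m1-m2)^2/(4*(s1^2+s2^2)) + (1/2)*ln((s1^2+s2^2)/(2*s1*s2)).
(m1-m2)^2 = (-8)^2 = 64.
s1^2+s2^2 = 25 + 25 = 50.
term1 = 64/200 = 0.32.
term2 = 0.5*ln(50/50.0) = 0.0.
DB = 0.32 + 0.0 = 0.3200

0.3200


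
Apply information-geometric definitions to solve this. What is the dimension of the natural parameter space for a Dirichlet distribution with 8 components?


Exponential family dimension calculation:
Dirichlet with 8 components has 8 natural parameters.

8


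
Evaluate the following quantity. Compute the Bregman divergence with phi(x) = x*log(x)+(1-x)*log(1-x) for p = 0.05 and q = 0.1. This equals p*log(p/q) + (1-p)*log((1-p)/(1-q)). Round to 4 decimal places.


Bregman divergence with negative entropy generator:
D = p*log(p/q) + (1-p)*log((1-p)/(1-q)).
p = 0.05, q = 0.1.
p*log(p/q) = 0.05*log(0.05/0.1) = -0.034657.
(1-p)*log((1-p)/(1-q)) = 0.95*log(0.95/0.9) = 0.051364.
D = -0.034657 + 0.051364 = 0.0167

0.0167


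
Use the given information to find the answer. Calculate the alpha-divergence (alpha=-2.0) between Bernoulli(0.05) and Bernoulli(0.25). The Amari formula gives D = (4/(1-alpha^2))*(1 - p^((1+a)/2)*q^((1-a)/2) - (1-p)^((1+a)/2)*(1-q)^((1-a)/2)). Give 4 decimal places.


Amari alpha-divergence:
D = (4/(1-alpha^2))*(1 - p^((1+a)/2)*q^((1-a)/2) - (1-p)^((1+a)/2)*(1-q)^((1-a)/2)).
alpha = -2.0, p = 0.05, q = 0.25.
e1 = (1+alpha)/2 = -0.5, e2 = (1-alpha)/2 = 1.5.
t1 = p^e1 * q^e2 = 0.05^-0.5 * 0.25^1.5 = 0.559017.
t2 = (1-p)^e1 * (1-q)^e2 = 0.95^-0.5 * 0.75^1.5 = 0.666392.
4/(1-alpha^2) = -1.333333.
D = -1.333333*(1 - 0.559017 - 0.666392) = 0.3005

0.3005


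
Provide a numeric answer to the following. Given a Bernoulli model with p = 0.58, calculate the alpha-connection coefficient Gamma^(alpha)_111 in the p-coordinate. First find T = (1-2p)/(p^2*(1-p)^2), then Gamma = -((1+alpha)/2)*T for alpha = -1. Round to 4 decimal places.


Skewness (Amari-Chentsov) tensor: T = (1-2p)/(p^2*(1-p)^2).
p = 0.58, 1-2p = -0.16, p^2 = 0.3364, (1-p)^2 = 0.1764.
T = -0.16/(0.3364 * 0.1764) = -2.696283.
In the p-coordinate, Gamma^(alpha) = Gamma^(0) - (alpha/2)*T with Gamma^(0) = (1/2)*g'(p) = -T/2,
so Gamma^(alpha) = -((1+alpha)/2)*T.
alpha = -1, -(1+alpha)/2 = 0.0.
Gamma = 0.0 * -2.696283 = 0.0000

0.0000


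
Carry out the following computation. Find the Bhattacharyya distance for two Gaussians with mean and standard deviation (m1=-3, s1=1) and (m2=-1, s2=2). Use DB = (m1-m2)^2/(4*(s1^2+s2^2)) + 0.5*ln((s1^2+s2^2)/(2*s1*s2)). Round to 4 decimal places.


Bhattacharyya distance between two Gaussians:
DB = (m1-m2)^2/(4*(s1^2+s2^2)) + (1/2)*ln((s1^2+s2^2)/(2*s1*s2)).
(m1-m2)^2 = (-2)^2 = 4.
s1^2+s2^2 = 1 + 4 = 5.
term1 = 4/20 = 0.2.
term2 = 0.5*ln(5/4.0) = 0.111572.
DB = 0.2 + 0.111572 = 0.3116

0.3116


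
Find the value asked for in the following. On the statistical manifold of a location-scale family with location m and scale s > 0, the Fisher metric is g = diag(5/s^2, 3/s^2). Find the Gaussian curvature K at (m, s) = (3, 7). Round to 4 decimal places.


The metric has the form g = (A dm^2 + B ds^2)/s^2 with A = 5, B = 3.
Substitute u = sqrt(A/B)*m: g = B*(du^2 + ds^2)/s^2, i.e. B times the
Poincare upper half-plane metric, which has constant Gaussian curvature -1.
Scaling a 2D metric by a constant c divides the Gaussian curvature by c,
so K = -1/B = -1/(3) = -0.3333 everywhere (the point (m, s) = (3, 7) is irrelevant:
the curvature is constant).
The requested Gaussian curvature is K = -0.3333.

-0.3333


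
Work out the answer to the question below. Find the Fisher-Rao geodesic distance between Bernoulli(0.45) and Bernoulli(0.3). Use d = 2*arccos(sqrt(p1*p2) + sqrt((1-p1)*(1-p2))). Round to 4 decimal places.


Geodesic distance on Bernoulli manifold:
d(p1,p2) = 2*arccos(sqrt(p1*p2) + sqrt((1-p1)*(1-p2))).
sqrt(p1*p2) = sqrt(0.45*0.3) = 0.367423.
sqrt((1-p1)*(1-p2)) = sqrt(0.55*0.7) = 0.620484.
arg = 0.367423 + 0.620484 = 0.987907.
d = 2*arccos(0.987907) = 0.3113

0.3113


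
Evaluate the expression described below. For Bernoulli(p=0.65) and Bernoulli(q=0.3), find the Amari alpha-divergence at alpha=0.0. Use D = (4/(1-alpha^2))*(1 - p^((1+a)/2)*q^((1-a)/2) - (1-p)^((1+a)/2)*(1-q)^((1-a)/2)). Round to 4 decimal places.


Amari alpha-divergence:
D = (4/(1-alpha^2))*(1 - p^((1+a)/2)*q^((1-a)/2) - (1-p)^((1+a)/2)*(1-q)^((1-a)/2)).
alpha = 0.0, p = 0.65, q = 0.3.
e1 = (1+alpha)/2 = 0.5, e2 = (1-alpha)/2 = 0.5.
t1 = p^e1 * q^e2 = 0.65^0.5 * 0.3^0.5 = 0.441588.
t2 = (1-p)^e1 * (1-q)^e2 = 0.35^0.5 * 0.7^0.5 = 0.494975.
4/(1-alpha^2) = 4.0.
D = 4.0*(1 - 0.441588 - 0.494975) = 0.2537

0.2537


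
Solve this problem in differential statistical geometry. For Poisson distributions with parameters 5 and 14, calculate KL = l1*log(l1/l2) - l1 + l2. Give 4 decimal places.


KL divergence for Poisson:
KL = l1*log(l1/l2) - l1 + l2.
l1 = 5, l2 = 14.
log(5/14) = -1.029619.
l1*log(l1/l2) = 5 * -1.029619 = -5.148097.
KL = -5.148097 - 5 + 14 = 3.8519

3.8519


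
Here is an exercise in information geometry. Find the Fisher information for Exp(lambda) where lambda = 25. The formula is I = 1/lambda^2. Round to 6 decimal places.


Fisher information for exponential: I(lambda) = 1/lambda^2.
lambda = 25, lambda^2 = 625.
I = 1/625 = 0.001600

0.001600


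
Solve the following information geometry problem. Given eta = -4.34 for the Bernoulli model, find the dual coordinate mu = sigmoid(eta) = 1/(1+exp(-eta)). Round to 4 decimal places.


Dual coordinate (expectation parameter) for Bernoulli:
mu = 1/(1+exp(-eta)).
eta = -4.34.
exp(-eta) = exp(4.34) = 76.707539.
mu = 1/(1+76.707539) = 0.0129

0.0129


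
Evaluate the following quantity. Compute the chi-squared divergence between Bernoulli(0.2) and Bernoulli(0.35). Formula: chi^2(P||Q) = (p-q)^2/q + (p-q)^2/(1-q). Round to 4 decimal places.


Chi-squared divergence between Bernoulli distributions:
chi^2 = (p-q)^2/q + (p-q)^2/(1-q).
p = 0.2, q = 0.35, p-q = -0.15.
(p-q)^2 = 0.0225.
term1 = 0.0225/0.35 = 0.064286.
term2 = 0.0225/0.65 = 0.034615.
chi^2 = 0.064286 + 0.034615 = 0.0989

0.0989


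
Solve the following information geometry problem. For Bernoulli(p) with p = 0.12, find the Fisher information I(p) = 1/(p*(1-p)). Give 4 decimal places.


For Bernoulli(p), Fisher information is I(p) = 1/(p*(1-p)).
p = 0.12, 1-p = 0.88.
p*(1-p) = 0.1056.
I(p) = 1/0.1056 = 9.4697

9.4697


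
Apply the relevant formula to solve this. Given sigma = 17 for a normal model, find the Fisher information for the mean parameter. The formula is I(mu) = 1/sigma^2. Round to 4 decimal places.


The Fisher information for the mean of a normal distribution is I(mu) = 1/sigma^2.
sigma = 17, so sigma^2 = 289.
I(mu) = 1/289 = 0.0035

0.0035


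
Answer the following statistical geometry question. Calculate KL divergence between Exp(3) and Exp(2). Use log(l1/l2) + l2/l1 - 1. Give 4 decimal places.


KL divergence for exponential family:
KL = log(l1/l2) + l2/l1 - 1.
log(3/2) = 0.405465.
2/3 = 0.666667.
KL = 0.405465 + 0.666667 - 1 = 0.0721

0.0721


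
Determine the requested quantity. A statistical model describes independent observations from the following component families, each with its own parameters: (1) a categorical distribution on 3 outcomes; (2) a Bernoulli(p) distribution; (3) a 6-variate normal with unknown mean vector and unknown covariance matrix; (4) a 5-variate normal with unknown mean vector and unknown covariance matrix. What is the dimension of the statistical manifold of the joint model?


The dimension of a statistical manifold equals the number of free
(independent) real parameters of the model. For a product of independent
blocks the parameter counts add.
- categorical on 3 outcomes (probabilities sum to 1): 3-1 = 2.
- Bernoulli (p): 1.
- 6-variate normal: 6 (mean) + 6*7/2 = 21 (symmetric covariance) = 27.
- 5-variate normal: 5 (mean) + 5*6/2 = 15 (symmetric covariance) = 20.
Total = 2 + 1 + 27 + 20 = 50.
Dimension = 50

50


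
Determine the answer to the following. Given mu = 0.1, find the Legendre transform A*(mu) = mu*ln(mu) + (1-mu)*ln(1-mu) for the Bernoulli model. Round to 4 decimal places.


Legendre transform for Bernoulli:
A*(mu) = mu*log(mu) + (1-mu)*log(1-mu).
mu = 0.1, 1-mu = 0.9.
mu*log(mu) = 0.1*log(0.1) = -0.230259.
(1-mu)*log(1-mu) = 0.9*log(0.9) = -0.094824.
A* = -0.230259 + -0.094824 = -0.3251

-0.3251


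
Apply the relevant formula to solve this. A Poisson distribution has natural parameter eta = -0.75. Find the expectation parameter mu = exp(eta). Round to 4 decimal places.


Expectation parameter for Poisson exponential family:
mu = exp(eta).
eta = -0.75.
mu = exp(-0.75) = 0.4724

0.4724


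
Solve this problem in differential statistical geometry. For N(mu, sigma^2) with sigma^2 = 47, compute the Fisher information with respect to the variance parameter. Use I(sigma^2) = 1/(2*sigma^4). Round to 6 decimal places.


Fisher information for variance: I(sigma^2) = 1/(2*sigma^4).
sigma^2 = 47, so sigma^4 = 2209.
I = 1/(2*2209) = 1/4418 = 0.000226

0.000226


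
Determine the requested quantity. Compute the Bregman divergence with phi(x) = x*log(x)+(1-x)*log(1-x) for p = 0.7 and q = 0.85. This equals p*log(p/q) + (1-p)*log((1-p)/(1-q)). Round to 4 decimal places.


Bregman divergence with negative entropy generator:
D = p*log(p/q) + (1-p)*log((1-p)/(1-q)).
p = 0.7, q = 0.85.
p*log(p/q) = 0.7*log(0.7/0.85) = -0.135909.
(1-p)*log((1-p)/(1-q)) = 0.3*log(0.3/0.15) = 0.207944.
D = -0.135909 + 0.207944 = 0.0720

0.0720


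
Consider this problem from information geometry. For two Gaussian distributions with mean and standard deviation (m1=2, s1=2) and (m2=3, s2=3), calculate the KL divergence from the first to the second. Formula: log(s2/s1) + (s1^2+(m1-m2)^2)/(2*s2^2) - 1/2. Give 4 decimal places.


KL divergence between normal distributions:
KL = log(s2/s1) + (s1^2 + (m1-m2)^2)/(2*s2^2) - 1/2.
log(3/2) = 0.405465.
(2^2 + (2-3)^2)/(2*3^2) = (4 + 1)/18 = 0.277778.
KL = 0.405465 + 0.277778 - 0.5 = 0.1832

0.1832


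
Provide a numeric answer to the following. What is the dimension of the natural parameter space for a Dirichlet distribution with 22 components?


Exponential family dimension calculation:
Dirichlet with 22 components has 22 natural parameters.

22


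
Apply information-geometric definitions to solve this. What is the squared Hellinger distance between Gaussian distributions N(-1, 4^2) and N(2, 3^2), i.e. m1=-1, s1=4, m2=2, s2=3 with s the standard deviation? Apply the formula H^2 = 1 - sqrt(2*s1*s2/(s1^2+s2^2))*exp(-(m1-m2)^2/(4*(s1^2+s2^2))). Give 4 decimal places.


Squared Hellinger distance for Gaussians:
H^2 = 1 - sqrt(2*s1*s2/(s1^2+s2^2)) * exp(-(m1-m2)^2/(4*(s1^2+s2^2))).
s1^2 = 16, s2^2 = 9, s1^2+s2^2 = 25.
sqrt(2*4*3/(25)) = 0.979796.
(m1-m2)^2 = (-3)^2 = 9.
exp(-9/(4*25)) = exp(-0.09) = 0.913931.
H^2 = 1 - 0.979796*0.913931 = 0.1045

0.1045


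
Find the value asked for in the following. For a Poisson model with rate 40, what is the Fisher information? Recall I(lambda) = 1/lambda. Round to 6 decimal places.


Fisher information for Poisson: I(lambda) = 1/lambda.
lambda = 40.
I(lambda) = 1/40 = 0.025000

0.025000


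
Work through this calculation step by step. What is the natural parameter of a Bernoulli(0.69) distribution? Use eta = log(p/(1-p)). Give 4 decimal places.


Natural parameter for Bernoulli: eta = log(p/(1-p)).
p = 0.69, 1-p = 0.31.
p/(1-p) = 2.225806.
eta = log(2.225806) = 0.8001

0.8001


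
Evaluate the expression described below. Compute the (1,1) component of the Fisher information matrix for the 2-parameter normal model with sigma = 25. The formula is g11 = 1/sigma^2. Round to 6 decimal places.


For the 2-parameter normal family, the Fisher metric has:
  g11 = 1/sigma^2, g22 = 2/sigma^2.
sigma = 25, sigma^2 = 625.
g11 = 0.001600

0.001600


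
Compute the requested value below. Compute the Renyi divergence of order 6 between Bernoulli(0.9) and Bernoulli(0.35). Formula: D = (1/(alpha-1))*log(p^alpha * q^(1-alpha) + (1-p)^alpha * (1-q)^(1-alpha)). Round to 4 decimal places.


Renyi divergence of order alpha between Bernoulli distributions:
D = (1/(alpha-1))*log(p^alpha * q^(1-alpha) + (1-p)^alpha * (1-q)^(1-alpha)).
alpha = 6, p = 0.9, q = 0.35.
p^alpha * q^(1-alpha) = 0.9^6 * 0.35^-5 = 101.184697.
(1-p)^alpha * (1-q)^(1-alpha) = 0.1^6 * 0.65^-5 = 9e-06.
sum = 101.184697 + 9e-06 = 101.184705.
D = (1/5)*log(101.184705) = 0.9234

0.9234


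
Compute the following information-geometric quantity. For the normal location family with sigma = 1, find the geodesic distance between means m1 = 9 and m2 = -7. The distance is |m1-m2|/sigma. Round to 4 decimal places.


On the fixed-variance normal subfamily, geodesic distance = |m1-m2|/sigma.
|9 - -7| = 16.
sigma = 1.
d = 16/1 = 16.0000

16.0000


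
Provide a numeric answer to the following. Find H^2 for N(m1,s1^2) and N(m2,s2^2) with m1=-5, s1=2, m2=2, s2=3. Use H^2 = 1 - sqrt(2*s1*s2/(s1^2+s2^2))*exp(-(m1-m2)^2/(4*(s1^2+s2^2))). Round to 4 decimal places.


Squared Hellinger distance for Gaussians:
H^2 = 1 - sqrt(2*s1*s2/(s1^2+s2^2)) * exp(-(m1-m2)^2/(4*(s1^2+s2^2))).
s1^2 = 4, s2^2 = 9, s1^2+s2^2 = 13.
sqrt(2*2*3/(13)) = 0.960769.
(m1-m2)^2 = (-7)^2 = 49.
exp(-49/(4*13)) = exp(-0.942308) = 0.389727.
H^2 = 1 - 0.960769*0.389727 = 0.6256

0.6256


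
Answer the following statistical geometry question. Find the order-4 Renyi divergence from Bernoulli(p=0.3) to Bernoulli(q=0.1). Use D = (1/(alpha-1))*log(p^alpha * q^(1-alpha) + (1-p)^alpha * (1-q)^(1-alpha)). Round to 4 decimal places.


Renyi divergence of order alpha between Bernoulli distributions:
D = (1/(alpha-1))*log(p^alpha * q^(1-alpha) + (1-p)^alpha * (1-q)^(1-alpha)).
alpha = 4, p = 0.3, q = 0.1.
p^alpha * q^(1-alpha) = 0.3^4 * 0.1^-3 = 8.1.
(1-p)^alpha * (1-q)^(1-alpha) = 0.7^4 * 0.9^-3 = 0.329355.
sum = 8.1 + 0.329355 = 8.429355.
D = (1/3)*log(8.429355) = 0.7106

0.7106


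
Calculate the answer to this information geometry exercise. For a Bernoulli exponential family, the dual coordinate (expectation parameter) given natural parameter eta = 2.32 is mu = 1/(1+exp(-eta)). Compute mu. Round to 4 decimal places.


Dual coordinate (expectation parameter) for Bernoulli:
mu = 1/(1+exp(-eta)).
eta = 2.32.
exp(-eta) = exp(-2.32) = 0.098274.
mu = 1/(1+0.098274) = 0.9105

0.9105


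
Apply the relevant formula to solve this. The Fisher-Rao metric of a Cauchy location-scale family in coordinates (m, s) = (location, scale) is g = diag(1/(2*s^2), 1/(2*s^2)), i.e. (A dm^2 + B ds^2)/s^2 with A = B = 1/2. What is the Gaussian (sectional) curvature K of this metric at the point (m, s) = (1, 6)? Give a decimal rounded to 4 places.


The metric has the form g = (A dm^2 + B ds^2)/s^2 with A = 1/2, B = 1/2.
Substitute u = sqrt(A/B)*m: g = B*(du^2 + ds^2)/s^2, i.e. B times the
Poincare upper half-plane metric, which has constant Gaussian curvature -1.
Scaling a 2D metric by a constant c divides the Gaussian curvature by c,
so K = -1/B = -1/(1/2) = -2.0000 everywhere (the point (m, s) = (1, 6) is irrelevant:
the curvature is constant).
The requested Gaussian curvature is K = -2.0000.

-2.0000


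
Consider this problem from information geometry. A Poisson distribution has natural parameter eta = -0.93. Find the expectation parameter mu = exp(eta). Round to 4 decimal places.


Expectation parameter for Poisson exponential family:
mu = exp(eta).
eta = -0.93.
mu = exp(-0.93) = 0.3946

0.3946


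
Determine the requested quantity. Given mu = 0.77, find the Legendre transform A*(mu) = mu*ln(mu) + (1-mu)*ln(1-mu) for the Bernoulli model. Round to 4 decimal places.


Legendre transform for Bernoulli:
A*(mu) = mu*log(mu) + (1-mu)*log(1-mu).
mu = 0.77, 1-mu = 0.23.
mu*log(mu) = 0.77*log(0.77) = -0.201251.
(1-mu)*log(1-mu) = 0.23*log(0.23) = -0.338025.
A* = -0.201251 + -0.338025 = -0.5393

-0.5393


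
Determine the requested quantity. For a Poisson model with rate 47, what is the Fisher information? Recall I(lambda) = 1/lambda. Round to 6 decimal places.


Fisher information for Poisson: I(lambda) = 1/lambda.
lambda = 47.
I(lambda) = 1/47 = 0.021277

0.021277


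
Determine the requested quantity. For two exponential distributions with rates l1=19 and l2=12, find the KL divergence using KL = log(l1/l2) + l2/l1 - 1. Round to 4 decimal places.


KL divergence for exponential family:
KL = log(l1/l2) + l2/l1 - 1.
log(19/12) = 0.459532.
12/19 = 0.631579.
KL = 0.459532 + 0.631579 - 1 = 0.0911

0.0911


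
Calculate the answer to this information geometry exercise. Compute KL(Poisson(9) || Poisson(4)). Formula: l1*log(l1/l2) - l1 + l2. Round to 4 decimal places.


KL divergence for Poisson:
KL = l1*log(l1/l2) - l1 + l2.
l1 = 9, l2 = 4.
log(9/4) = 0.81093.
l1*log(l1/l2) = 9 * 0.81093 = 7.298372.
KL = 7.298372 - 9 + 4 = 2.2984

2.2984


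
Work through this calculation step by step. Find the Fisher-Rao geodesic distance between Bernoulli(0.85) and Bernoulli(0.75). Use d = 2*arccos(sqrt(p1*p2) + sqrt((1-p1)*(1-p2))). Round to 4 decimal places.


Geodesic distance on Bernoulli manifold:
d(p1,p2) = 2*arccos(sqrt(p1*p2) + sqrt((1-p1)*(1-p2))).
sqrt(p1*p2) = sqrt(0.85*0.75) = 0.798436.
sqrt((1-p1)*(1-p2)) = sqrt(0.15*0.25) = 0.193649.
arg = 0.798436 + 0.193649 = 0.992085.
d = 2*arccos(0.992085) = 0.2518

0.2518


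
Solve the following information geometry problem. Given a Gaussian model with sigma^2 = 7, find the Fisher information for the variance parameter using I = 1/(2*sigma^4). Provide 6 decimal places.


Fisher information for variance: I(sigma^2) = 1/(2*sigma^4).
sigma^2 = 7, so sigma^4 = 49.
I = 1/(2*49) = 1/98 = 0.010204

0.010204


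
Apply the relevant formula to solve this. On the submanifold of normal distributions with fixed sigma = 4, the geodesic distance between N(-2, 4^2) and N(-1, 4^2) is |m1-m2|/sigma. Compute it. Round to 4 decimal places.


On the fixed-variance normal subfamily, geodesic distance = |m1-m2|/sigma.
|-2 - -1| = 1.
sigma = 4.
d = 1/4 = 0.2500

0.2500


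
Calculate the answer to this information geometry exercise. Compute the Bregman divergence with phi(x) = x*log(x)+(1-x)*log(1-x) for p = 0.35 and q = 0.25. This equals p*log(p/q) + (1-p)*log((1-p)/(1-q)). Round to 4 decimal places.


Bregman divergence with negative entropy generator:
D = p*log(p/q) + (1-p)*log((1-p)/(1-q)).
p = 0.35, q = 0.25.
p*log(p/q) = 0.35*log(0.35/0.25) = 0.117765.
(1-p)*log((1-p)/(1-q)) = 0.65*log(0.65/0.75) = -0.093016.
D = 0.117765 + -0.093016 = 0.0247

0.0247


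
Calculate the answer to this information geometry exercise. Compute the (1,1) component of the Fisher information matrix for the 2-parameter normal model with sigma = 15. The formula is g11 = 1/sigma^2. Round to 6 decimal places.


For the 2-parameter normal family, the Fisher metric has:
  g11 = 1/sigma^2, g22 = 2/sigma^2.
sigma = 15, sigma^2 = 225.
g11 = 0.004444

0.004444


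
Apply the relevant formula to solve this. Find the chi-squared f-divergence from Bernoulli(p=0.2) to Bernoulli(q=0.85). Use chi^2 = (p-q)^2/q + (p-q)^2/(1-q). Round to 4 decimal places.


Chi-squared divergence between Bernoulli distributions:
chi^2 = (p-q)^2/q + (p-q)^2/(1-q).
p = 0.2, q = 0.85, p-q = -0.65.
(p-q)^2 = 0.4225.
term1 = 0.4225/0.85 = 0.497059.
term2 = 0.4225/0.15 = 2.816667.
chi^2 = 0.497059 + 2.816667 = 3.3137

3.3137


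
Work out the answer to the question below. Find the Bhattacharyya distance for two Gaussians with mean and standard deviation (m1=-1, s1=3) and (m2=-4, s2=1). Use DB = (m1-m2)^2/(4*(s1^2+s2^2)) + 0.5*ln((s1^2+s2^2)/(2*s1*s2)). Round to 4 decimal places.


Bhattacharyya distance between two Gaussians:
DB = (m1-m2)^2/(4*(s1^2+s2^2)) + (1/2)*ln((s1^2+s2^2)/(2*s1*s2)).
(m1-m2)^2 = (3)^2 = 9.
s1^2+s2^2 = 9 + 1 = 10.
term1 = 9/40 = 0.225.
term2 = 0.5*ln(10/6.0) = 0.255413.
DB = 0.225 + 0.255413 = 0.4804

0.4804


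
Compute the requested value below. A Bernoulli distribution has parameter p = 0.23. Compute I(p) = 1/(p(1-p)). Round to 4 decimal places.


For Bernoulli(p), Fisher information is I(p) = 1/(p*(1-p)).
p = 0.23, 1-p = 0.77.
p*(1-p) = 0.1771.
I(p) = 1/0.1771 = 5.6465

5.6465


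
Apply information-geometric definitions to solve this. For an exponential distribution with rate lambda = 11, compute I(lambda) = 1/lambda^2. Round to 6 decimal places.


Fisher information for exponential: I(lambda) = 1/lambda^2.
lambda = 11, lambda^2 = 121.
I = 1/121 = 0.008264

0.008264


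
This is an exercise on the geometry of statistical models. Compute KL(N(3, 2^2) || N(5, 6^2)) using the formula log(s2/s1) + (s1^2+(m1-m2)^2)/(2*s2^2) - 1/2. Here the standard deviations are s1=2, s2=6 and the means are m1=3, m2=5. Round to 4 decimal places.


KL divergence between normal distributions:
KL = log(s2/s1) + (s1^2 + (m1-m2)^2)/(2*s2^2) - 1/2.
log(6/2) = 1.098612.
(2^2 + (3-5)^2)/(2*6^2) = (4 + 4)/72 = 0.111111.
KL = 1.098612 + 0.111111 - 0.5 = 0.7097

0.7097


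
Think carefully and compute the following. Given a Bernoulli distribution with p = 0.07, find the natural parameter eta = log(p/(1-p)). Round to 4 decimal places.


Natural parameter for Bernoulli: eta = log(p/(1-p)).
p = 0.07, 1-p = 0.93.
p/(1-p) = 0.075269.
eta = log(0.075269) = -2.5867

-2.5867


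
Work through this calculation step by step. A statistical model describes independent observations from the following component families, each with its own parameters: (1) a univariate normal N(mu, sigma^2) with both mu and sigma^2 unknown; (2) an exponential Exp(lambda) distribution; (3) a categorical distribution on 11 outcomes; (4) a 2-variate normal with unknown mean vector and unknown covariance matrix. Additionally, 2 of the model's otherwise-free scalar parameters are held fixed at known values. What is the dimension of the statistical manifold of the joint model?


The dimension of a statistical manifold equals the number of free
(independent) real parameters of the model. For a product of independent
blocks the parameter counts add.
- normal (mu, sigma^2): 2.
- exponential (lambda): 1.
- categorical on 11 outcomes (probabilities sum to 1): 11-1 = 10.
- 2-variate normal: 2 (mean) + 2*3/2 = 3 (symmetric covariance) = 5.
Total = 2 + 1 + 10 + 5 = 18.
2 parameter(s) fixed at known values: 18 - 2 = 16.
Dimension = 16

16


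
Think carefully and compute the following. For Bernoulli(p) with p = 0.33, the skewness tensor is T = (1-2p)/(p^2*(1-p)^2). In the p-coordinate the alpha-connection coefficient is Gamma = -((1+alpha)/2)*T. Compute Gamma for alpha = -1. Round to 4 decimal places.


Skewness (Amari-Chentsov) tensor: T = (1-2p)/(p^2*(1-p)^2).
p = 0.33, 1-2p = 0.34, p^2 = 0.1089, (1-p)^2 = 0.4489.
T = 0.34/(0.1089 * 0.4489) = 6.955069.
In the p-coordinate, Gamma^(alpha) = Gamma^(0) - (alpha/2)*T with Gamma^(0) = (1/2)*g'(p) = -T/2,
so Gamma^(alpha) = -((1+alpha)/2)*T.
alpha = -1, -(1+alpha)/2 = 0.0.
Gamma = 0.0 * 6.955069 = 0.0000

0.0000


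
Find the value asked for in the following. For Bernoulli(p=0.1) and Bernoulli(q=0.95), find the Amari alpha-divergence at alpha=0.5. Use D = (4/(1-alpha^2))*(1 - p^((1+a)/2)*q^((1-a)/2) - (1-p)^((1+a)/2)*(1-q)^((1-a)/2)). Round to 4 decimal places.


Amari alpha-divergence:
D = (4/(1-alpha^2))*(1 - p^((1+a)/2)*q^((1-a)/2) - (1-p)^((1+a)/2)*(1-q)^((1-a)/2)).
alpha = 0.5, p = 0.1, q = 0.95.
e1 = (1+alpha)/2 = 0.75, e2 = (1-alpha)/2 = 0.25.
t1 = p^e1 * q^e2 = 0.1^0.75 * 0.95^0.25 = 0.175562.
t2 = (1-p)^e1 * (1-q)^e2 = 0.9^0.75 * 0.05^0.25 = 0.436943.
4/(1-alpha^2) = 5.333333.
D = 5.333333*(1 - 0.175562 - 0.436943) = 2.0666

2.0666


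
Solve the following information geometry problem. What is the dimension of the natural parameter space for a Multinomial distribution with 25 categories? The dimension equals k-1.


Exponential family dimension calculation:
For Multinomial with k=25 categories, dim = k-1 = 24.

24


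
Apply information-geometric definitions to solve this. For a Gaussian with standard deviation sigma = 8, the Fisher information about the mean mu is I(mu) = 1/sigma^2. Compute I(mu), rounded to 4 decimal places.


The Fisher information for the mean of a normal distribution is I(mu) = 1/sigma^2.
sigma = 8, so sigma^2 = 64.
I(mu) = 1/64 = 0.0156

0.0156


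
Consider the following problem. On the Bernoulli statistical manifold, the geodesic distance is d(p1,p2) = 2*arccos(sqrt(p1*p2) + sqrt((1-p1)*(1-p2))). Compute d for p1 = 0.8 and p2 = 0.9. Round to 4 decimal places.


Geodesic distance on Bernoulli manifold:
d(p1,p2) = 2*arccos(sqrt(p1*p2) + sqrt((1-p1)*(1-p2))).
sqrt(p1*p2) = sqrt(0.8*0.9) = 0.848528.
sqrt((1-p1)*(1-p2)) = sqrt(0.2*0.1) = 0.141421.
arg = 0.848528 + 0.141421 = 0.989949.
d = 2*arccos(0.989949) = 0.2838

0.2838


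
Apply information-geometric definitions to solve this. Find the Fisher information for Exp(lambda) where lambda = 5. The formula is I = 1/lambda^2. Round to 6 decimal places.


Fisher information for exponential: I(lambda) = 1/lambda^2.
lambda = 5, lambda^2 = 25.
I = 1/25 = 0.040000

0.040000


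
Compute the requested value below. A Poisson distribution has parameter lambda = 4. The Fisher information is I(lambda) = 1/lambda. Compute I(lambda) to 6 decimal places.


Fisher information for Poisson: I(lambda) = 1/lambda.
lambda = 4.
I(lambda) = 1/4 = 0.250000

0.250000


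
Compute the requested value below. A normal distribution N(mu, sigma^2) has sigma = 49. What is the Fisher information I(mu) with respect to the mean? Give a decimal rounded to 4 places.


The Fisher information for the mean of a normal distribution is I(mu) = 1/sigma^2.
sigma = 49, so sigma^2 = 2401.
I(mu) = 1/2401 = 0.0004

0.0004


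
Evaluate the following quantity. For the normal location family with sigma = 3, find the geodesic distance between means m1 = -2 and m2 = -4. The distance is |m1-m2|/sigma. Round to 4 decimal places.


On the fixed-variance normal subfamily, geodesic distance = |m1-m2|/sigma.
|-2 - -4| = 2.
sigma = 3.
d = 2/3 = 0.6667

0.6667


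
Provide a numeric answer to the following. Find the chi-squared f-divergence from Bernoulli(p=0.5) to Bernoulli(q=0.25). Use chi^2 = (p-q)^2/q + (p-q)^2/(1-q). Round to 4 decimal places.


Chi-squared divergence between Bernoulli distributions:
chi^2 = (p-q)^2/q + (p-q)^2/(1-q).
p = 0.5, q = 0.25, p-q = 0.25.
(p-q)^2 = 0.0625.
term1 = 0.0625/0.25 = 0.25.
term2 = 0.0625/0.75 = 0.083333.
chi^2 = 0.25 + 0.083333 = 0.3333

0.3333


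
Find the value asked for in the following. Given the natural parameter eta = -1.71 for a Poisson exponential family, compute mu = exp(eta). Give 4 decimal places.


Expectation parameter for Poisson exponential family:
mu = exp(eta).
eta = -1.71.
mu = exp(-1.71) = 0.1809

0.1809


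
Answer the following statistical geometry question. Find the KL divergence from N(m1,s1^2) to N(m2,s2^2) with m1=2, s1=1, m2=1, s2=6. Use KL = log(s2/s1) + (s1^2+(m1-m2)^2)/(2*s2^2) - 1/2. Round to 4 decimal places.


KL divergence between normal distributions:
KL = log(s2/s1) + (s1^2 + (m1-m2)^2)/(2*s2^2) - 1/2.
log(6/1) = 1.791759.
(1^2 + (2-1)^2)/(2*6^2) = (1 + 1)/72 = 0.027778.
KL = 1.791759 + 0.027778 - 0.5 = 1.3195

1.3195


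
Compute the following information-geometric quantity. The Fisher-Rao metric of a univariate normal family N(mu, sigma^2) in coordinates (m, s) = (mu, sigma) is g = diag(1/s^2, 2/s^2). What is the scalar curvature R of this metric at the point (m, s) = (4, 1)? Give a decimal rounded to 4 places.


The metric has the form g = (A dm^2 + B ds^2)/s^2 with A = 1, B = 2.
Substitute u = sqrt(A/B)*m: g = B*(du^2 + ds^2)/s^2, i.e. B times the
Poincare upper half-plane metric, which has constant Gaussian curvature -1.
Scaling a 2D metric by a constant c divides the Gaussian curvature by c,
so K = -1/B = -1/(2) = -0.5000 everywhere (the point (m, s) = (4, 1) is irrelevant:
the curvature is constant).
Scalar curvature in dimension 2: R = 2K = -2/(2) = -1.0000.

-1.0000


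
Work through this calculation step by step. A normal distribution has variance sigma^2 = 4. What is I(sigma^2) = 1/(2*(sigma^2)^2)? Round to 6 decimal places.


Fisher information for variance: I(sigma^2) = 1/(2*sigma^4).
sigma^2 = 4, so sigma^4 = 16.
I = 1/(2*16) = 1/32 = 0.031250

0.031250


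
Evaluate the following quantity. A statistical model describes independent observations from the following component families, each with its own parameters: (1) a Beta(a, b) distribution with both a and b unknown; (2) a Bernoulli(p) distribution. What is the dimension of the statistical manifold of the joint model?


The dimension of a statistical manifold equals the number of free
(independent) real parameters of the model. For a product of independent
blocks the parameter counts add.
- Beta (a, b): 2.
- Bernoulli (p): 1.
Total = 2 + 1 = 3.
Dimension = 3

3


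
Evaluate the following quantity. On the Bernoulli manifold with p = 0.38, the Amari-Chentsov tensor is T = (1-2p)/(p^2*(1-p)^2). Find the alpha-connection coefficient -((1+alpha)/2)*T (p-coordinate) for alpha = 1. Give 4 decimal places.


Skewness (Amari-Chentsov) tensor: T = (1-2p)/(p^2*(1-p)^2).
p = 0.38, 1-2p = 0.24, p^2 = 0.1444, (1-p)^2 = 0.3844.
T = 0.24/(0.1444 * 0.3844) = 4.323751.
In the p-coordinate, Gamma^(alpha) = Gamma^(0) - (alpha/2)*T with Gamma^(0) = (1/2)*g'(p) = -T/2,
so Gamma^(alpha) = -((1+alpha)/2)*T.
alpha = 1, -(1+alpha)/2 = -1.0.
Gamma = -1.0 * 4.323751 = -4.3238

-4.3238


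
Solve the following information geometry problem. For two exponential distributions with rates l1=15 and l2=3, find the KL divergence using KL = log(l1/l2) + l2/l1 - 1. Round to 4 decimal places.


KL divergence for exponential family:
KL = log(l1/l2) + l2/l1 - 1.
log(15/3) = 1.609438.
3/15 = 0.2.
KL = 1.609438 + 0.2 - 1 = 0.8094

0.8094


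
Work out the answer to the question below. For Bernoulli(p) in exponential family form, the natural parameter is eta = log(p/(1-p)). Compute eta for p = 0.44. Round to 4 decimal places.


Natural parameter for Bernoulli: eta = log(p/(1-p)).
p = 0.44, 1-p = 0.56.
p/(1-p) = 0.785714.
eta = log(0.785714) = -0.2412

-0.2412


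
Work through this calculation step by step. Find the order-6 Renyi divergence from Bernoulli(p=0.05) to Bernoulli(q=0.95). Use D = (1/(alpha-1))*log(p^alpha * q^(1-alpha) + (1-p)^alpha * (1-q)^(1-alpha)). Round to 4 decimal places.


Renyi divergence of order alpha between Bernoulli distributions:
D = (1/(alpha-1))*log(p^alpha * q^(1-alpha) + (1-p)^alpha * (1-q)^(1-alpha)).
alpha = 6, p = 0.05, q = 0.95.
p^alpha * q^(1-alpha) = 0.05^6 * 0.95^-5 = 0.0.
(1-p)^alpha * (1-q)^(1-alpha) = 0.95^6 * 0.05^-5 = 2352294.05.
sum = 0.0 + 2352294.05 = 2352294.05.
D = (1/5)*log(2352294.05) = 2.9342

2.9342


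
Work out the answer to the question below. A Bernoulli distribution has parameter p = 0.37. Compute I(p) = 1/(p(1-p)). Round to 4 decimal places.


For Bernoulli(p), Fisher information is I(p) = 1/(p*(1-p)).
p = 0.37, 1-p = 0.63.
p*(1-p) = 0.2331.
I(p) = 1/0.2331 = 4.2900

4.2900


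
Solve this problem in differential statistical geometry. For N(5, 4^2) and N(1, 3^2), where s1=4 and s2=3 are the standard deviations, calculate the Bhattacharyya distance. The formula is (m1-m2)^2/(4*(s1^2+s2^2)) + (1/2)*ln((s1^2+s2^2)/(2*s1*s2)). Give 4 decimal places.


Bhattacharyya distance between two Gaussians:
DB = (m1-m2)^2/(4*(s1^2+s2^2)) + (1/2)*ln((s1^2+s2^2)/(2*s1*s2)).
(m1-m2)^2 = (4)^2 = 16.
s1^2+s2^2 = 16 + 9 = 25.
term1 = 16/100 = 0.16.
term2 = 0.5*ln(25/24.0) = 0.020411.
DB = 0.16 + 0.020411 = 0.1804

0.1804


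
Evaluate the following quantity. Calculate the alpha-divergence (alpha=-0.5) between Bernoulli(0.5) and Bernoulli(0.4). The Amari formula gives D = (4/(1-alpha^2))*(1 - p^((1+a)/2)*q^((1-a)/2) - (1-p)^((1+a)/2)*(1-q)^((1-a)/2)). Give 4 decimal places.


Amari alpha-divergence:
D = (4/(1-alpha^2))*(1 - p^((1+a)/2)*q^((1-a)/2) - (1-p)^((1+a)/2)*(1-q)^((1-a)/2)).
alpha = -0.5, p = 0.5, q = 0.4.
e1 = (1+alpha)/2 = 0.25, e2 = (1-alpha)/2 = 0.75.
t1 = p^e1 * q^e2 = 0.5^0.25 * 0.4^0.75 = 0.422949.
t2 = (1-p)^e1 * (1-q)^e2 = 0.5^0.25 * 0.6^0.75 = 0.573266.
4/(1-alpha^2) = 5.333333.
D = 5.333333*(1 - 0.422949 - 0.573266) = 0.0202

0.0202


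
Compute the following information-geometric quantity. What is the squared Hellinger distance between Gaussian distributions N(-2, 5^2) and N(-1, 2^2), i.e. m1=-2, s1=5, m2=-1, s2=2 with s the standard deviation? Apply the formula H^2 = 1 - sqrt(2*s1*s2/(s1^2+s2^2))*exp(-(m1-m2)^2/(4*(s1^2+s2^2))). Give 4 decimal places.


Squared Hellinger distance for Gaussians:
H^2 = 1 - sqrt(2*s1*s2/(s1^2+s2^2)) * exp(-(m1-m2)^2/(4*(s1^2+s2^2))).
s1^2 = 25, s2^2 = 4, s1^2+s2^2 = 29.
sqrt(2*5*2/(29)) = 0.830455.
(m1-m2)^2 = (-1)^2 = 1.
exp(-1/(4*29)) = exp(-0.008621) = 0.991416.
H^2 = 1 - 0.830455*0.991416 = 0.1767

0.1767


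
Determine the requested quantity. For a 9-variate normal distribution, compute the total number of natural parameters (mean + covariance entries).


Exponential family dimension calculation:
For 9-dim MVN: mean has 9 params, covariance has 9*10/2 = 45 unique entries.
Total dim = 9 + 45 = 54.

54


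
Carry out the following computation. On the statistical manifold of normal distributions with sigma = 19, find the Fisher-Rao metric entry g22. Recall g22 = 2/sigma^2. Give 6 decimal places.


For the 2-parameter normal family, the Fisher metric has:
  g11 = 1/sigma^2, g22 = 2/sigma^2.
sigma = 19, sigma^2 = 361.
g22 = 0.005540

0.005540


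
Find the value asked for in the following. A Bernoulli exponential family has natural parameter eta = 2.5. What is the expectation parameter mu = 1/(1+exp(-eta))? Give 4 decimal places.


Dual coordinate (expectation parameter) for Bernoulli:
mu = 1/(1+exp(-eta)).
eta = 2.5.
exp(-eta) = exp(-2.5) = 0.082085.
mu = 1/(1+0.082085) = 0.9241

0.9241


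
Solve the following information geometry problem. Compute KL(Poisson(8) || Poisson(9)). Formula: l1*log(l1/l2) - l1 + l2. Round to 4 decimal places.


KL divergence for Poisson:
KL = l1*log(l1/l2) - l1 + l2.
l1 = 8, l2 = 9.
log(8/9) = -0.117783.
l1*log(l1/l2) = 8 * -0.117783 = -0.942264.
KL = -0.942264 - 8 + 9 = 0.0577

0.0577


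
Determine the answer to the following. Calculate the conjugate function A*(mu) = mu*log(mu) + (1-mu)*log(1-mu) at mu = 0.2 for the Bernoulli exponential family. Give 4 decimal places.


Legendre transform for Bernoulli:
A*(mu) = mu*log(mu) + (1-mu)*log(1-mu).
mu = 0.2, 1-mu = 0.8.
mu*log(mu) = 0.2*log(0.2) = -0.321888.
(1-mu)*log(1-mu) = 0.8*log(0.8) = -0.178515.
A* = -0.321888 + -0.178515 = -0.5004

-0.5004


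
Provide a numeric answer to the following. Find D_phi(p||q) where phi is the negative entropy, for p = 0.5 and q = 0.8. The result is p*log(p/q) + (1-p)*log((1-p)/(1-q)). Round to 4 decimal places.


Bregman divergence with negative entropy generator:
D = p*log(p/q) + (1-p)*log((1-p)/(1-q)).
p = 0.5, q = 0.8.
p*log(p/q) = 0.5*log(0.5/0.8) = -0.235002.
(1-p)*log((1-p)/(1-q)) = 0.5*log(0.5/0.2) = 0.458145.
D = -0.235002 + 0.458145 = 0.2231

0.2231


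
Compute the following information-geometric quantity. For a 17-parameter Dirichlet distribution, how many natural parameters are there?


Exponential family dimension calculation:
Dirichlet with 17 components has 17 natural parameters.

17


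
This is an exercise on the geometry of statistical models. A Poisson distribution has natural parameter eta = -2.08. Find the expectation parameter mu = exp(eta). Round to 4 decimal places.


Expectation parameter for Poisson exponential family:
mu = exp(eta).
eta = -2.08.
mu = exp(-2.08) = 0.1249

0.1249


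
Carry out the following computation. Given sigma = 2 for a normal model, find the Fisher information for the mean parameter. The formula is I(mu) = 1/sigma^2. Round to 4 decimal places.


The Fisher information for the mean of a normal distribution is I(mu) = 1/sigma^2.
sigma = 2, so sigma^2 = 4.
I(mu) = 1/4 = 0.2500

0.2500


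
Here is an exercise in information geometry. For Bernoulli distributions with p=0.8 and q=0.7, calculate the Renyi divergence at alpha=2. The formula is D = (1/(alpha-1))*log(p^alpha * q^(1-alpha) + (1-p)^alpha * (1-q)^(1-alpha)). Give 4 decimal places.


Renyi divergence of order alpha between Bernoulli distributions:
D = (1/(alpha-1))*log(p^alpha * q^(1-alpha) + (1-p)^alpha * (1-q)^(1-alpha)).
alpha = 2, p = 0.8, q = 0.7.
p^alpha * q^(1-alpha) = 0.8^2 * 0.7^-1 = 0.914286.
(1-p)^alpha * (1-q)^(1-alpha) = 0.2^2 * 0.3^-1 = 0.133333.
sum = 0.914286 + 0.133333 = 1.047619.
D = (1/1)*log(1.047619) = 0.0465

0.0465


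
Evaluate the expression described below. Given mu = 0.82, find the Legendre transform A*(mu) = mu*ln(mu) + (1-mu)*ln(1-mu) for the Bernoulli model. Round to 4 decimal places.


Legendre transform for Bernoulli:
A*(mu) = mu*log(mu) + (1-mu)*log(1-mu).
mu = 0.82, 1-mu = 0.18.
mu*log(mu) = 0.82*log(0.82) = -0.16273.
(1-mu)*log(1-mu) = 0.18*log(0.18) = -0.308664.
A* = -0.16273 + -0.308664 = -0.4714

-0.4714


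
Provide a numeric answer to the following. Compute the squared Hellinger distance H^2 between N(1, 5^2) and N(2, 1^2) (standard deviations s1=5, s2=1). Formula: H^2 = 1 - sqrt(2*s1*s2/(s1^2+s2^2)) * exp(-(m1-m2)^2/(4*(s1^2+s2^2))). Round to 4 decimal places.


Squared Hellinger distance for Gaussians:
H^2 = 1 - sqrt(2*s1*s2/(s1^2+s2^2)) * exp(-(m1-m2)^2/(4*(s1^2+s2^2))).
s1^2 = 25, s2^2 = 1, s1^2+s2^2 = 26.
sqrt(2*5*1/(26)) = 0.620174.
(m1-m2)^2 = (-1)^2 = 1.
exp(-1/(4*26)) = exp(-0.009615) = 0.990431.
H^2 = 1 - 0.620174*0.990431 = 0.3858

0.3858


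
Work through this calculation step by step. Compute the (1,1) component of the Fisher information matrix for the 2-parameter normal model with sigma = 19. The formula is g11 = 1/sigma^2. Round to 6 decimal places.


For the 2-parameter normal family, the Fisher metric has:
  g11 = 1/sigma^2, g22 = 2/sigma^2.
sigma = 19, sigma^2 = 361.
g11 = 0.002770

0.002770


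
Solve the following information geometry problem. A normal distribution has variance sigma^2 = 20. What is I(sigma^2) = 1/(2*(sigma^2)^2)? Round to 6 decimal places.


Fisher information for variance: I(sigma^2) = 1/(2*sigma^4).
sigma^2 = 20, so sigma^4 = 400.
I = 1/(2*400) = 1/800 = 0.001250

0.001250


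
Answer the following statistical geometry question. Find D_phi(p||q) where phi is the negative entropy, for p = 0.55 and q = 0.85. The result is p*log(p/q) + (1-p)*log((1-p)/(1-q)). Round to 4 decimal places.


Bregman divergence with negative entropy generator:
D = p*log(p/q) + (1-p)*log((1-p)/(1-q)).
p = 0.55, q = 0.85.
p*log(p/q) = 0.55*log(0.55/0.85) = -0.239425.
(1-p)*log((1-p)/(1-q)) = 0.45*log(0.45/0.15) = 0.494376.
D = -0.239425 + 0.494376 = 0.2550

0.2550


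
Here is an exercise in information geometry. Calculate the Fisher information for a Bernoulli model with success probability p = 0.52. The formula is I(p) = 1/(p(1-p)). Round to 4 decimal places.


For Bernoulli(p), Fisher information is I(p) = 1/(p*(1-p)).
p = 0.52, 1-p = 0.48.
p*(1-p) = 0.2496.
I(p) = 1/0.2496 = 4.0064

4.0064


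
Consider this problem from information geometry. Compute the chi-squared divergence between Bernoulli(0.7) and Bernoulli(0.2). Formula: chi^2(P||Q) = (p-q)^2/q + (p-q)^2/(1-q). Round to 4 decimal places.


Chi-squared divergence between Bernoulli distributions:
chi^2 = (p-q)^2/q + (p-q)^2/(1-q).
p = 0.7, q = 0.2, p-q = 0.5.
(p-q)^2 = 0.25.
term1 = 0.25/0.2 = 1.25.
term2 = 0.25/0.8 = 0.3125.
chi^2 = 1.25 + 0.3125 = 1.5625

1.5625


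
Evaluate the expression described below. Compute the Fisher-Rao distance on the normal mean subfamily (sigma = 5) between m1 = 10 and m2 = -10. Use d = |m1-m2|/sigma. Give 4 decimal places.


On the fixed-variance normal subfamily, geodesic distance = |m1-m2|/sigma.
|10 - -10| = 20.
sigma = 5.
d = 20/5 = 4.0000

4.0000
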